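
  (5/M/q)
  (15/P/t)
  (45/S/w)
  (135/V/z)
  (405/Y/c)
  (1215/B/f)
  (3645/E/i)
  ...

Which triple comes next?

For the first coordinate, ×3 each step: 5, 15, 45, 135, 405, 1215, 3645 → 10935.
First letter — letters move forward 3 places in the alphabet, wrapping Z→A: M, P, S, V, Y, B, E → H.
Second letter goes q, t, w, z, c, f, i → l (letters move forward 3 places in the alphabet, wrapping Z→A).
Combining the parts gives (10935/H/l).

(10935/H/l)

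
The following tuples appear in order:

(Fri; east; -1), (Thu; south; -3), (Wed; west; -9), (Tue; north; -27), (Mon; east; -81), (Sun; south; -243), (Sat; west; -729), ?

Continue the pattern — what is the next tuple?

Day: Fri, Thu, Wed, Tue, Mon, Sun, Sat → Fri (runs backward through the weekdays Mon→Sun).
Direction: repeats east → south → west → north; east, south, west, north, east, south, west → north.
Third coordinate: ×3 each step; -1, -3, -9, -27, -81, -243, -729 → -2187.
So the next tuple is (Fri; north; -2187).

(Fri; north; -2187)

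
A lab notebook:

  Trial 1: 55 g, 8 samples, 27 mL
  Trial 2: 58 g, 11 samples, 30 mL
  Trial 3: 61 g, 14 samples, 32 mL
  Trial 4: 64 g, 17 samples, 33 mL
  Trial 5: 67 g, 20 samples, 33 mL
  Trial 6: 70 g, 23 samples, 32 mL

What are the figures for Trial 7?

73 g, 26 samples, 30 mL

G: 55, 58, 61, 64, 67, 70 → 73 (+3 each step).
Samples goes 8, 11, 14, 17, 20, 23 → 26 (+3 each step).
ML: differences are 3, 2, 1, … (decreasing by 1 each time), so 27, 30, 32, 33, 33, 32 → 30.
Putting it together: 73 g, 26 samples, 30 mL.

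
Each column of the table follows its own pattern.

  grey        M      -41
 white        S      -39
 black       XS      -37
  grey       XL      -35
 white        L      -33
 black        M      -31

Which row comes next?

For the shade, repeats grey → white → black: grey, white, black, grey, white, black → grey.
Size goes M, S, XS, XL, L, M → S (repeats M → S → XS → XL → L).
Third component — +2 each step: -41, -39, -37, -35, -33, -31 → -29.
Combining the parts gives grey  S  -29.

grey  S  -29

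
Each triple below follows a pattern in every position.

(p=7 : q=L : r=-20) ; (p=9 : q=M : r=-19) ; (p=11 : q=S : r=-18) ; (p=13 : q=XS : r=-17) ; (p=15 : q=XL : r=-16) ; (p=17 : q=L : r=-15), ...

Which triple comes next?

P: 7, 9, 11, 13, 15, 17 → 19 (+2 each step).
Q — repeats L → M → S → XS → XL: L, M, S, XS, XL, L → M.
R — +1 each step: -20, -19, -18, -17, -16, -15 → -14.
So the next triple is (p=19 : q=M : r=-14).

(p=19 : q=M : r=-14)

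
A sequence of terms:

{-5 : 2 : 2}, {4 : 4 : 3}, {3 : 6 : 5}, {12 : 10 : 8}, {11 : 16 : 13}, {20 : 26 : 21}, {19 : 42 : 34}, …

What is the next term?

First component goes -5, 4, 3, 12, 11, 20, 19 → 28 (alternating steps +9, −1, +9, −1, …).
Second component: each term is the sum of the two before it; 2, 4, 6, 10, 16, 26, 42 → 68.
Third component: each term is the sum of the two before it; 2, 3, 5, 8, 13, 21, 34 → 55.
Combining the parts gives {28 : 68 : 55}.

{28 : 68 : 55}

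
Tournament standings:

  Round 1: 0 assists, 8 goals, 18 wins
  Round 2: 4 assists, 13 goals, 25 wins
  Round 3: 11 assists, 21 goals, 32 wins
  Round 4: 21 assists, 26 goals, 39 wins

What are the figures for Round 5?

Assists: differences are 4, 7, 10, … (increasing by 3 each time), so 0, 4, 11, 21 → 34.
Goals: alternating steps +5, +8, +5, +8, …; 8, 13, 21, 26 → 34.
For the wins, +7 each step: 18, 25, 32, 39 → 46.
Combining the parts gives 34 assists, 34 goals, 46 wins.

34 assists, 34 goals, 46 wins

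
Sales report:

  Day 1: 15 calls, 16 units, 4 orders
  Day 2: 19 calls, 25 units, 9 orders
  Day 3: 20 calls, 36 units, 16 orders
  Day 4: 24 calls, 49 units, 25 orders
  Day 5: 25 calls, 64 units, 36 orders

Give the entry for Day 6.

Calls: alternating steps +4, +1, +4, +1, …, so 15, 19, 20, 24, 25 → 29.
Units goes 16, 25, 36, 49, 64 → 81 (perfect squares: 4², 5², 6², …).
Orders: perfect squares: 2², 3², 4², …; 4, 9, 16, 25, 36 → 49.
Putting it together: 29 calls, 81 units, 49 orders.

29 calls, 81 units, 49 orders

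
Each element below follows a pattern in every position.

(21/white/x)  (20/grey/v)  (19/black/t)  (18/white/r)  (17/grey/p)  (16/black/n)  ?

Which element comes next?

First component: −1 each step, so 21, 20, 19, 18, 17, 16 → 15.
Shade: repeats white → grey → black, so white, grey, black, white, grey, black → white.
Letter: letters move back 2 places in the alphabet; x, v, t, r, p, n → l.
So the next element is (15/white/l).

(15/white/l)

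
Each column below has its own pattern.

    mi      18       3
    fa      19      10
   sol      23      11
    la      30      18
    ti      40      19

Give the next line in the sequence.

Note — runs through the solfège scale do→ti: mi, fa, sol, la, ti → do.
Second component: 18, 19, 23, 30, 40 → 53 (differences are 1, 4, 7, … (increasing by 3 each time)).
Third component — alternating steps +7, +1, +7, +1, …: 3, 10, 11, 18, 19 → 26.
Combining the parts gives do  53  26.

do  53  26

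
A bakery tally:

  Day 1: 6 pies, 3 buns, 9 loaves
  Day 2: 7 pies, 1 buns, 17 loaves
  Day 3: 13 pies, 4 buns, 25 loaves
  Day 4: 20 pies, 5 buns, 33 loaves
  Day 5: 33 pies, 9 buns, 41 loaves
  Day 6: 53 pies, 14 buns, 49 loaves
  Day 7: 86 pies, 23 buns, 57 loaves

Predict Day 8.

Pies — each term is the sum of the two before it: 6, 7, 13, 20, 33, 53, 86 → 139.
Buns: 3, 1, 4, 5, 9, 14, 23 → 37 (each term is the sum of the two before it).
For the loaves, +8 each step: 9, 17, 25, 33, 41, 49, 57 → 65.
Putting it together: 139 pies, 37 buns, 65 loaves.

139 pies, 37 buns, 65 loaves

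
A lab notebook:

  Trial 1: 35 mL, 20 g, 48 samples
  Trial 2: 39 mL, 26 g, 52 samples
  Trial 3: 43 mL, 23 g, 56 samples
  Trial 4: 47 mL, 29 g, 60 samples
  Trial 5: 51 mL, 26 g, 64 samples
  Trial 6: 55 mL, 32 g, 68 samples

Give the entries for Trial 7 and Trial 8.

ML: +4 each step, so 35, 39, 43, 47, 51, 55 → 59 → 63.
G: 20, 26, 23, 29, 26, 32 → 29 → 35 (alternating steps +6, −3, +6, −3, …).
For the samples, +4 each step: 48, 52, 56, 60, 64, 68 → 72 → 76.
Putting the parts together: 59 mL, 29 g, 72 samples and then 63 mL, 35 g, 76 samples.

59 mL, 29 g, 72 samples; 63 mL, 35 g, 76 samples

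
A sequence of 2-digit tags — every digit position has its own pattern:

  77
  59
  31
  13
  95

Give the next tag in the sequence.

First digit: 7, 5, 3, 1, 9 → 7 (−2 each step, mod 10).
Second digit: +2 each step, mod 10, so 7, 9, 1, 3, 5 → 7.
Combining the parts gives 77.

77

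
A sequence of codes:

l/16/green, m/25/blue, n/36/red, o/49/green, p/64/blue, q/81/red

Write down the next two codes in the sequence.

Letter: letters move forward 1 place in the alphabet; l, m, n, o, p, q → r → s.
Second component: perfect squares: 4², 5², 6², …, so 16, 25, 36, 49, 64, 81 → 100 → 121.
Colour goes green, blue, red, green, blue, red → green → blue (repeats green → blue → red).
So the next two codes are r/100/green and s/121/blue.

r/100/green then s/121/blue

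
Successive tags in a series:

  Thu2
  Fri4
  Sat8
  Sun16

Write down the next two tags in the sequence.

Day: runs through the weekdays Mon→Sun, so Thu, Fri, Sat, Sun → Mon → Tue.
Second component: 2, 4, 8, 16 → 32 → 64 (×2 each step).
Putting the parts together: Mon32 and then Tue64.

Mon32 then Tue64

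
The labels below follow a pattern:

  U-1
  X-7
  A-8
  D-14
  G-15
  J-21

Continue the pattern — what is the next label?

For the letter, letters move forward 3 places in the alphabet, wrapping Z→A: U, X, A, D, G, J → M.
Second component goes 1, 7, 8, 14, 15, 21 → 22 (alternating steps +6, +1, +6, +1, …).
Combining the parts gives M-22.

M-22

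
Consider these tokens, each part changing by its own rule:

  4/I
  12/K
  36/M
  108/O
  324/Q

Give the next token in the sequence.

972/S

First component goes 4, 12, 36, 108, 324 → 972 (×3 each step).
Letter: letters move forward 2 places in the alphabet, so I, K, M, O, Q → S.
Combining the parts gives 972/S.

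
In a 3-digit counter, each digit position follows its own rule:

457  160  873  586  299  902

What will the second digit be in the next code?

1

Second digit: +1 each step, mod 10, so 5, 6, 7, 8, 9, 0 → 1.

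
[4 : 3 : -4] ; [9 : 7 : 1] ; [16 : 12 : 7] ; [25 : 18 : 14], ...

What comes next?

[36 : 25 : 22]

First slot goes 4, 9, 16, 25 → 36 (perfect squares: 2², 3², 4², …).
Second slot goes 3, 7, 12, 18 → 25 (differences are 4, 5, 6, … (increasing by 1 each time)).
Third slot: -4, 1, 7, 14 → 22 (differences are 5, 6, 7, … (increasing by 1 each time)).
Putting it together: [36 : 25 : 22].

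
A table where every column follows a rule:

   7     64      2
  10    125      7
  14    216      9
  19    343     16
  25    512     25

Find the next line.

First component goes 7, 10, 14, 19, 25 → 32 (differences are 3, 4, 5, … (increasing by 1 each time)).
Second component: perfect cubes: 4³, 5³, 6³, …, so 64, 125, 216, 343, 512 → 729.
Third component: each term is the sum of the two before it, so 2, 7, 9, 16, 25 → 41.
Putting it together: 32  729  41.

32  729  41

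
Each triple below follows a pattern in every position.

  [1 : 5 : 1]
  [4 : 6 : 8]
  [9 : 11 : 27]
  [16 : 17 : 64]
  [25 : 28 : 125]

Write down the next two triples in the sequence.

[36 : 45 : 216], [49 : 73 : 343]

First part — perfect squares: 1², 2², 3², …: 1, 4, 9, 16, 25 → 36 → 49.
Second part goes 5, 6, 11, 17, 28 → 45 → 73 (each term is the sum of the two before it).
For the third part, perfect cubes: 1³, 2³, 3³, …: 1, 8, 27, 64, 125 → 216 → 343.
Putting the parts together: [36 : 45 : 216] and then [49 : 73 : 343].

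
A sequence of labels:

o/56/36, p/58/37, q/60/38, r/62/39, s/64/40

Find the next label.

t/66/41

Letter goes o, p, q, r, s → t (letters move forward 1 place in the alphabet).
Second component: 56, 58, 60, 62, 64 → 66 (+2 each step).
Third component: 36, 37, 38, 39, 40 → 41 (+1 each step).
Combining the parts gives t/66/41.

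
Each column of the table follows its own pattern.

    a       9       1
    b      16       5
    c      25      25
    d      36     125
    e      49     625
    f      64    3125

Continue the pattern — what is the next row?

Letter — letters move forward 1 place in the alphabet: a, b, c, d, e, f → g.
Second component: perfect squares: 3², 4², 5², …, so 9, 16, 25, 36, 49, 64 → 81.
For the third component, ×5 each step: 1, 5, 25, 125, 625, 3125 → 15625.
So the next row is g  81  15625.

g  81  15625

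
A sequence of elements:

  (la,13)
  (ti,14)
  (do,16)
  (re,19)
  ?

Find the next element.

(mi,23)

Note: la, ti, do, re → mi (runs through the solfège scale do→ti).
Second slot: differences are 1, 2, 3, … (increasing by 1 each time), so 13, 14, 16, 19 → 23.
Putting it together: (mi,23).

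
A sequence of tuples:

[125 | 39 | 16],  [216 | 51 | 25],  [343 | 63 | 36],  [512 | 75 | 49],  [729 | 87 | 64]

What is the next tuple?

[1000 | 99 | 81]

First component: perfect cubes: 5³, 6³, 7³, …; 125, 216, 343, 512, 729 → 1000.
For the second component, +12 each step: 39, 51, 63, 75, 87 → 99.
For the third component, perfect squares: 4², 5², 6², …: 16, 25, 36, 49, 64 → 81.
Putting it together: [1000 | 99 | 81].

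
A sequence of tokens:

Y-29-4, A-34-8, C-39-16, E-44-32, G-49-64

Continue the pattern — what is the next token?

I-54-128

Letter — letters move forward 2 places in the alphabet, wrapping Z→A: Y, A, C, E, G → I.
Second component — +5 each step: 29, 34, 39, 44, 49 → 54.
Third component: ×2 each step; 4, 8, 16, 32, 64 → 128.
Combining the parts gives I-54-128.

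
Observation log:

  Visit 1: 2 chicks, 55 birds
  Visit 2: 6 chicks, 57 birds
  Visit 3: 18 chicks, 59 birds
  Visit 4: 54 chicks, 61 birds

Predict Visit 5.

162 chicks, 63 birds

Chicks — ×3 each step: 2, 6, 18, 54 → 162.
For the birds, +2 each step: 55, 57, 59, 61 → 63.
Putting it together: 162 chicks, 63 birds.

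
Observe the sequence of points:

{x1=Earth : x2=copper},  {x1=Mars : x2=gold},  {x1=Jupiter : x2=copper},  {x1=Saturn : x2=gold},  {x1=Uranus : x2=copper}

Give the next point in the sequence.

{x1=Neptune : x2=gold}

For the x1, runs through the planets Mercury→Neptune: Earth, Mars, Jupiter, Saturn, Uranus → Neptune.
X2 — alternates copper ↔ gold: copper, gold, copper, gold, copper → gold.
Putting it together: {x1=Neptune : x2=gold}.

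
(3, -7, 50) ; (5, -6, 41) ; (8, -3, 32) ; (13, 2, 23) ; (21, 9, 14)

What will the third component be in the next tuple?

Third component goes 50, 41, 32, 23, 14 → 5 (−9 each step).

5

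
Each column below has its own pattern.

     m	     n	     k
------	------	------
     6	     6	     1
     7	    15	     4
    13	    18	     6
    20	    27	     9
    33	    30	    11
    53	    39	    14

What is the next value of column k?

16

Column k: 1, 4, 6, 9, 11, 14 → 16 (alternating steps +3, +2, +3, +2, …).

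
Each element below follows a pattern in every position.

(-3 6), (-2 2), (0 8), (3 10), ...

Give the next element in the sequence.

First entry: differences are 1, 2, 3, … (increasing by 1 each time); -3, -2, 0, 3 → 7.
Second entry goes 6, 2, 8, 10 → 18 (each term is the sum of the two before it).
Combining the parts gives (7 18).

(7 18)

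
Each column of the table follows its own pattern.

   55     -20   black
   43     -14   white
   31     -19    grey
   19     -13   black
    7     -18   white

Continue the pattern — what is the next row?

-5  -12  grey

For the first component, −12 each step: 55, 43, 31, 19, 7 → -5.
Second component — alternating steps +6, −5, +6, −5, …: -20, -14, -19, -13, -18 → -12.
Shade: black, white, grey, black, white → grey (repeats black → white → grey).
Putting it together: -5  -12  grey.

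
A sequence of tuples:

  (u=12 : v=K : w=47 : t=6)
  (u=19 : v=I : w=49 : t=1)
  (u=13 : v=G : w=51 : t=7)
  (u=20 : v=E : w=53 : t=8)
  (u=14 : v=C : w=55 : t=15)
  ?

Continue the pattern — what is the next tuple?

For the u, alternating steps +7, −6, +7, −6, …: 12, 19, 13, 20, 14 → 21.
V: letters move back 2 places in the alphabet; K, I, G, E, C → A.
For the w, +2 each step: 47, 49, 51, 53, 55 → 57.
T: 6, 1, 7, 8, 15 → 23 (each term is the sum of the two before it).
So the next tuple is (u=21 : v=A : w=57 : t=23).

(u=21 : v=A : w=57 : t=23)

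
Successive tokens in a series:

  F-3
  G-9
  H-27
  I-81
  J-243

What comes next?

Letter — letters move forward 1 place in the alphabet: F, G, H, I, J → K.
Second component: ×3 each step, so 3, 9, 27, 81, 243 → 729.
Putting it together: K-729.

K-729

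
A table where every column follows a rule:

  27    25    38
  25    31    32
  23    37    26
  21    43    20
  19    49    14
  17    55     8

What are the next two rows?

First component goes 27, 25, 23, 21, 19, 17 → 15 → 13 (−2 each step).
Second component — +6 each step: 25, 31, 37, 43, 49, 55 → 61 → 67.
Third component goes 38, 32, 26, 20, 14, 8 → 2 → -4 (−6 each step).
Putting the parts together: 15  61  2 and then 13  67  -4.

15  61  2; 13  67  -4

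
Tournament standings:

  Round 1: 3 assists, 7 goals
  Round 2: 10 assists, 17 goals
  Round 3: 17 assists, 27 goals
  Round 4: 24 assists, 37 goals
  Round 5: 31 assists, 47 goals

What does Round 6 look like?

38 assists, 57 goals

Assists — +7 each step: 3, 10, 17, 24, 31 → 38.
For the goals, +10 each step: 7, 17, 27, 37, 47 → 57.
Combining the parts gives 38 assists, 57 goals.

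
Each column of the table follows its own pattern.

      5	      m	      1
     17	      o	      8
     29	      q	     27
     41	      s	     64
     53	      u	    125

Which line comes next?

First component: 5, 17, 29, 41, 53 → 65 (+12 each step).
Letter: letters move forward 2 places in the alphabet; m, o, q, s, u → w.
Third component — perfect cubes: 1³, 2³, 3³, …: 1, 8, 27, 64, 125 → 216.
Putting it together: 65  w  216.

65  w  216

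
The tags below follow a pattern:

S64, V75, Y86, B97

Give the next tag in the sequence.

E108

Letter: S, V, Y, B → E (letters move forward 3 places in the alphabet, wrapping Z→A).
Second component: +11 each step; 64, 75, 86, 97 → 108.
Putting it together: E108.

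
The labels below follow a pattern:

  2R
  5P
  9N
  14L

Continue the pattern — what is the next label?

20J

First component — differences are 3, 4, 5, … (increasing by 1 each time): 2, 5, 9, 14 → 20.
Letter: letters move back 2 places in the alphabet, so R, P, N, L → J.
Combining the parts gives 20J.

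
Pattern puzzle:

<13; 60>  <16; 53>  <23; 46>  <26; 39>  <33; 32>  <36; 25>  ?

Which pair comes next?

<43; 18>

First slot: alternating steps +3, +7, +3, +7, …; 13, 16, 23, 26, 33, 36 → 43.
Second slot — −7 each step: 60, 53, 46, 39, 32, 25 → 18.
So the next pair is <43; 18>.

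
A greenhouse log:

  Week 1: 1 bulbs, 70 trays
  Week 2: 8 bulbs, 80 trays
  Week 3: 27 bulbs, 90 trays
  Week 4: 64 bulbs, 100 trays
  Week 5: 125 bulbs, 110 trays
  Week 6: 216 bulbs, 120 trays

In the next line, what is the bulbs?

Bulbs: perfect cubes: 1³, 2³, 3³, …; 1, 8, 27, 64, 125, 216 → 343.
Trays — +10 each step: 70, 80, 90, 100, 110, 120 → 130.

343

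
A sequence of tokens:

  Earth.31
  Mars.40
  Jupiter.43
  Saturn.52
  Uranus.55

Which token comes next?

Neptune.64

Planet — runs through the planets Mercury→Neptune: Earth, Mars, Jupiter, Saturn, Uranus → Neptune.
Second component: alternating steps +9, +3, +9, +3, …, so 31, 40, 43, 52, 55 → 64.
Combining the parts gives Neptune.64.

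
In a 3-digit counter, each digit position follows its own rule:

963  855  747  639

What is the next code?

521

First digit goes 9, 8, 7, 6 → 5 (−1 each step, mod 10).
Second digit: 6, 5, 4, 3 → 2 (−1 each step, mod 10).
Third digit: +2 each step, mod 10; 3, 5, 7, 9 → 1.
So the next code is 521.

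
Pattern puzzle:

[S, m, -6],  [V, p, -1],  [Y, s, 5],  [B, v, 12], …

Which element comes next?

[E, y, 20]

First letter goes S, V, Y, B → E (letters move forward 3 places in the alphabet, wrapping Z→A).
Second letter: m, p, s, v → y (letters move forward 3 places in the alphabet).
Third part: differences are 5, 6, 7, … (increasing by 1 each time); -6, -1, 5, 12 → 20.
Putting it together: [E, y, 20].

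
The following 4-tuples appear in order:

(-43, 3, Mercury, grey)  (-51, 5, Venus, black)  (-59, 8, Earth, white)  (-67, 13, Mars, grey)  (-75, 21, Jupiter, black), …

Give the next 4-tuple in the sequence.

(-83, 34, Saturn, white)

First entry: −8 each step, so -43, -51, -59, -67, -75 → -83.
Second entry — each term is the sum of the two before it: 3, 5, 8, 13, 21 → 34.
Planet goes Mercury, Venus, Earth, Mars, Jupiter → Saturn (runs through the planets Mercury→Neptune).
Shade — repeats grey → black → white: grey, black, white, grey, black → white.
Putting it together: (-83, 34, Saturn, white).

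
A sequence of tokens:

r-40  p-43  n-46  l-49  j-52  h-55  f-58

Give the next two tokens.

Letter — letters move back 2 places in the alphabet: r, p, n, l, j, h, f → d → b.
Second component — +3 each step: 40, 43, 46, 49, 52, 55, 58 → 61 → 64.
So the next two tokens are d-61 and b-64.

d-61 then b-64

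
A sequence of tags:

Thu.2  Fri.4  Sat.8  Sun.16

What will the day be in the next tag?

Mon

Day: Thu, Fri, Sat, Sun → Mon (runs through the weekdays Mon→Sun).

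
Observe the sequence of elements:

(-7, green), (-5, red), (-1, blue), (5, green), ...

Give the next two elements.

First coordinate: differences are 2, 4, 6, … (increasing by 2 each time), so -7, -5, -1, 5 → 13 → 23.
Colour goes green, red, blue, green → red → blue (repeats green → red → blue).
So the next two elements are (13, red) and (23, blue).

(13, red), (23, blue)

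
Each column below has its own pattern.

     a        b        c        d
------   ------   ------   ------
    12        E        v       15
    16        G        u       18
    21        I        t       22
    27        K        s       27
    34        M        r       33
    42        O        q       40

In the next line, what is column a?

Column a — differences are 4, 5, 6, … (increasing by 1 each time): 12, 16, 21, 27, 34, 42 → 51.

51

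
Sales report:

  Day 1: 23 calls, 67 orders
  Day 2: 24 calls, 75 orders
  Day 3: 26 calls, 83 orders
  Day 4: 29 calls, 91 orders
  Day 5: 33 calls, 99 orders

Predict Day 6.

38 calls, 107 orders

Calls goes 23, 24, 26, 29, 33 → 38 (differences are 1, 2, 3, … (increasing by 1 each time)).
For the orders, +8 each step: 67, 75, 83, 91, 99 → 107.
Combining the parts gives 38 calls, 107 orders.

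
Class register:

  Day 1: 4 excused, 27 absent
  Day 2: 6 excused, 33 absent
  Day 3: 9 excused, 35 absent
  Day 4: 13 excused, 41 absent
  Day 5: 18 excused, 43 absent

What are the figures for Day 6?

Excused: differences are 2, 3, 4, … (increasing by 1 each time), so 4, 6, 9, 13, 18 → 24.
Absent goes 27, 33, 35, 41, 43 → 49 (alternating steps +6, +2, +6, +2, …).
Combining the parts gives 24 excused, 49 absent.

24 excused, 49 absent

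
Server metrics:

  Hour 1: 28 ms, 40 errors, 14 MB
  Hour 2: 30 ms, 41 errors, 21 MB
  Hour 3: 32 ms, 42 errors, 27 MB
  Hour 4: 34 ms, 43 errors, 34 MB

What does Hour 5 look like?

36 ms, 44 errors, 40 MB

For the ms, +2 each step: 28, 30, 32, 34 → 36.
Errors — +1 each step: 40, 41, 42, 43 → 44.
For the MB, alternating steps +7, +6, +7, +6, …: 14, 21, 27, 34 → 40.
Putting it together: 36 ms, 44 errors, 40 MB.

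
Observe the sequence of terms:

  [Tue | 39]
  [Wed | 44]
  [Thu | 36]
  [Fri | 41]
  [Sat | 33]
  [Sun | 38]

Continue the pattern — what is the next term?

[Mon | 30]

Day: runs through the weekdays Mon→Sun, so Tue, Wed, Thu, Fri, Sat, Sun → Mon.
Second value: 39, 44, 36, 41, 33, 38 → 30 (alternating steps +5, −8, +5, −8, …).
Combining the parts gives [Mon | 30].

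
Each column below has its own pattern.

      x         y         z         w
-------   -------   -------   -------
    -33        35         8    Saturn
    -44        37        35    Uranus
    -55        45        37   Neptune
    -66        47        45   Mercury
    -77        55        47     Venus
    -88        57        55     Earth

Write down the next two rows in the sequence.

-99  65  57  Mars; -110  67  65  Jupiter

For the column x, −11 each step: -33, -44, -55, -66, -77, -88 → -99 → -110.
For the column y, alternating steps +2, +8, +2, +8, …: 35, 37, 45, 47, 55, 57 → 65 → 67.
Column z: always the previous value of the column y; 8, 35, 37, 45, 47, 55 → 57 → 65.
Column w goes Saturn, Uranus, Neptune, Mercury, Venus, Earth → Mars → Jupiter (runs through the planets Mercury→Neptune).
Putting the parts together: -99  65  57  Mars and then -110  67  65  Jupiter.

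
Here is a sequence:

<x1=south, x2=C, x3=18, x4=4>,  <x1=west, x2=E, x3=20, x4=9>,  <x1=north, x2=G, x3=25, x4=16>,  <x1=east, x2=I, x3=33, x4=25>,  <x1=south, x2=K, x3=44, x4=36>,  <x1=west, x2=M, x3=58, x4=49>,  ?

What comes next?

X1: repeats south → west → north → east; south, west, north, east, south, west → north.
X2 goes C, E, G, I, K, M → O (letters move forward 2 places in the alphabet).
For the x3, differences are 2, 5, 8, … (increasing by 3 each time): 18, 20, 25, 33, 44, 58 → 75.
X4: 4, 9, 16, 25, 36, 49 → 64 (perfect squares: 2², 3², 4², …).
Putting it together: <x1=north, x2=O, x3=75, x4=64>.

<x1=north, x2=O, x3=75, x4=64>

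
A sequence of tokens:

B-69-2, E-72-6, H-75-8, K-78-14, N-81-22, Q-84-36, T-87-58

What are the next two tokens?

W-90-94 then Z-93-152

Letter: letters move forward 3 places in the alphabet, so B, E, H, K, N, Q, T → W → Z.
Second component: 69, 72, 75, 78, 81, 84, 87 → 90 → 93 (+3 each step).
Third component goes 2, 6, 8, 14, 22, 36, 58 → 94 → 152 (each term is the sum of the two before it).
So the next two tokens are W-90-94 and Z-93-152.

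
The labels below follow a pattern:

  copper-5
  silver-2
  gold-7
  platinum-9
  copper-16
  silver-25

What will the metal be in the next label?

For the metal, repeats copper → silver → gold → platinum: copper, silver, gold, platinum, copper, silver → gold.

gold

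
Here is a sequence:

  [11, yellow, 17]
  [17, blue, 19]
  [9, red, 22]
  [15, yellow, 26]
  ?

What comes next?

[7, blue, 31]

For the first entry, alternating steps +6, −8, +6, −8, …: 11, 17, 9, 15 → 7.
Colour: yellow, blue, red, yellow → blue (repeats yellow → blue → red).
Third entry: 17, 19, 22, 26 → 31 (differences are 2, 3, 4, … (increasing by 1 each time)).
Combining the parts gives [7, blue, 31].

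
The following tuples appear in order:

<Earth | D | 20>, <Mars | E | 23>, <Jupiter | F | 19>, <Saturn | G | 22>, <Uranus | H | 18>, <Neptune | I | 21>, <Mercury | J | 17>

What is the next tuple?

<Venus | K | 20>

Planet: runs through the planets Mercury→Neptune, so Earth, Mars, Jupiter, Saturn, Uranus, Neptune, Mercury → Venus.
Letter goes D, E, F, G, H, I, J → K (letters move forward 1 place in the alphabet).
Third entry goes 20, 23, 19, 22, 18, 21, 17 → 20 (alternating steps +3, −4, +3, −4, …).
Combining the parts gives <Venus | K | 20>.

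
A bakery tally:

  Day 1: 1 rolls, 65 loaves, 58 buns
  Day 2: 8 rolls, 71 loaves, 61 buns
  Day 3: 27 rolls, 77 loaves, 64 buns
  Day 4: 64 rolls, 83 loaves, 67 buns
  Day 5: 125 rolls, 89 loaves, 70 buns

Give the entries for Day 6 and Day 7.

216 rolls, 95 loaves, 73 buns; 343 rolls, 101 loaves, 76 buns

Rolls — perfect cubes: 1³, 2³, 3³, …: 1, 8, 27, 64, 125 → 216 → 343.
For the loaves, +6 each step: 65, 71, 77, 83, 89 → 95 → 101.
Buns: +3 each step, so 58, 61, 64, 67, 70 → 73 → 76.
So the next two lines are 216 rolls, 95 loaves, 73 buns and 343 rolls, 101 loaves, 76 buns.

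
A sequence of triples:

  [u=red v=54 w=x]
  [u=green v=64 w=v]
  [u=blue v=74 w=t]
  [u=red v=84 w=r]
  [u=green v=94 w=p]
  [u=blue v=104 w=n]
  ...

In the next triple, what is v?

114

U: red, green, blue, red, green, blue → red (repeats red → green → blue).
V — +10 each step: 54, 64, 74, 84, 94, 104 → 114.
W: letters move back 2 places in the alphabet, so x, v, t, r, p, n → l.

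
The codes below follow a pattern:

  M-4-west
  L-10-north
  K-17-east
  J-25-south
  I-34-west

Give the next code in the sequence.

Letter: M, L, K, J, I → H (letters move back 1 place in the alphabet).
Second component: 4, 10, 17, 25, 34 → 44 (differences are 6, 7, 8, … (increasing by 1 each time)).
Direction goes west, north, east, south, west → north (repeats west → north → east → south).
Putting it together: H-44-north.

H-44-north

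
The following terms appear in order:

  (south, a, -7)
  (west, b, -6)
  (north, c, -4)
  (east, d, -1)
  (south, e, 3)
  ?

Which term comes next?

(west, f, 8)

Direction: south, west, north, east, south → west (repeats south → west → north → east).
Letter — letters move forward 1 place in the alphabet: a, b, c, d, e → f.
For the third entry, differences are 1, 2, 3, … (increasing by 1 each time): -7, -6, -4, -1, 3 → 8.
Combining the parts gives (west, f, 8).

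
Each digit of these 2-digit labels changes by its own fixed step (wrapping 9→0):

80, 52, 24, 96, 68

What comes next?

30

First digit: 8, 5, 2, 9, 6 → 3 (−3 each step, mod 10).
Second digit: 0, 2, 4, 6, 8 → 0 (+2 each step, mod 10).
Combining the parts gives 30.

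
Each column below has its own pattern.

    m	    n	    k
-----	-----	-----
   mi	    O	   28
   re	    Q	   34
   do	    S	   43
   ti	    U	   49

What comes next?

Column m goes mi, re, do, ti → la (runs backward through the solfège scale do→ti).
Column n: letters move forward 2 places in the alphabet; O, Q, S, U → W.
Column k: alternating steps +6, +9, +6, +9, …, so 28, 34, 43, 49 → 58.
Putting it together: la  W  58.

la  W  58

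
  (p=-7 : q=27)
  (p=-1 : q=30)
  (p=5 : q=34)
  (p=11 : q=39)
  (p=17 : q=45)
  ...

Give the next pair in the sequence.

(p=23 : q=52)

P: +6 each step; -7, -1, 5, 11, 17 → 23.
For the q, differences are 3, 4, 5, … (increasing by 1 each time): 27, 30, 34, 39, 45 → 52.
Putting it together: (p=23 : q=52).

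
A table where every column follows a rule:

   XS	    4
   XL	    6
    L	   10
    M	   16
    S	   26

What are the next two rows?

XS  42; XL  68

Size goes XS, XL, L, M, S → XS → XL (runs backward through clothing sizes XS→XL).
Second component: each term is the sum of the two before it, so 4, 6, 10, 16, 26 → 42 → 68.
So the next two rows are XS  42 and XL  68.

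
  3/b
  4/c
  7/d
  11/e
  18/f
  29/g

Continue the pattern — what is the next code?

47/h

First component goes 3, 4, 7, 11, 18, 29 → 47 (each term is the sum of the two before it).
Letter goes b, c, d, e, f, g → h (letters move forward 1 place in the alphabet).
Combining the parts gives 47/h.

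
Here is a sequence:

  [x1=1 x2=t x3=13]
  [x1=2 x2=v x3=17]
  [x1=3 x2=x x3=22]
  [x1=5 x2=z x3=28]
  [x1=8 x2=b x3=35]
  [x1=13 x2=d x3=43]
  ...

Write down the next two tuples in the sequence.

X1 goes 1, 2, 3, 5, 8, 13 → 21 → 34 (each term is the sum of the two before it).
X2 goes t, v, x, z, b, d → f → h (letters move forward 2 places in the alphabet, wrapping Z→A).
X3: differences are 4, 5, 6, … (increasing by 1 each time), so 13, 17, 22, 28, 35, 43 → 52 → 62.
Putting the parts together: [x1=21 x2=f x3=52] and then [x1=34 x2=h x3=62].

[x1=21 x2=f x3=52], [x1=34 x2=h x3=62]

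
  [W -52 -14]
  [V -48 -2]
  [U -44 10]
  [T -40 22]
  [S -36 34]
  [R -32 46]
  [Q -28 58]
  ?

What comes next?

Letter — letters move back 1 place in the alphabet: W, V, U, T, S, R, Q → P.
Second value: -52, -48, -44, -40, -36, -32, -28 → -24 (+4 each step).
Third value goes -14, -2, 10, 22, 34, 46, 58 → 70 (+12 each step).
Combining the parts gives [P -24 70].

[P -24 70]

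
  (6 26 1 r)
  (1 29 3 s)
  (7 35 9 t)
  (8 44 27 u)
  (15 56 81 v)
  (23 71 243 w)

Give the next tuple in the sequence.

(38 89 729 x)

First part: 6, 1, 7, 8, 15, 23 → 38 (each term is the sum of the two before it).
Second part: differences are 3, 6, 9, … (increasing by 3 each time); 26, 29, 35, 44, 56, 71 → 89.
Third part: ×3 each step, so 1, 3, 9, 27, 81, 243 → 729.
Letter — letters move forward 1 place in the alphabet: r, s, t, u, v, w → x.
So the next tuple is (38 89 729 x).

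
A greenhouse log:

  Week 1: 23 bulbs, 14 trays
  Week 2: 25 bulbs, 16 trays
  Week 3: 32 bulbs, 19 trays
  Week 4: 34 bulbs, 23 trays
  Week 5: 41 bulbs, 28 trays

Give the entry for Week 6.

Bulbs: alternating steps +2, +7, +2, +7, …, so 23, 25, 32, 34, 41 → 43.
Trays: differences are 2, 3, 4, … (increasing by 1 each time), so 14, 16, 19, 23, 28 → 34.
Combining the parts gives 43 bulbs, 34 trays.

43 bulbs, 34 trays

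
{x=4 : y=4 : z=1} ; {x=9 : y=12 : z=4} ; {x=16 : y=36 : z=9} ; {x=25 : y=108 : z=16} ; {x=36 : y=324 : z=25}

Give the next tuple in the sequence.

{x=49 : y=972 : z=36}

X goes 4, 9, 16, 25, 36 → 49 (perfect squares: 2², 3², 4², …).
Y — ×3 each step: 4, 12, 36, 108, 324 → 972.
Z: 1, 4, 9, 16, 25 → 36 (perfect squares: 1², 2², 3², …).
So the next tuple is {x=49 : y=972 : z=36}.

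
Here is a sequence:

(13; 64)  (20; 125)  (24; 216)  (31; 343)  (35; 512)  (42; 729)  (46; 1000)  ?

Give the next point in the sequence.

(53; 1331)

First coordinate — alternating steps +7, +4, +7, +4, …: 13, 20, 24, 31, 35, 42, 46 → 53.
Second coordinate: perfect cubes: 4³, 5³, 6³, …, so 64, 125, 216, 343, 512, 729, 1000 → 1331.
Combining the parts gives (53; 1331).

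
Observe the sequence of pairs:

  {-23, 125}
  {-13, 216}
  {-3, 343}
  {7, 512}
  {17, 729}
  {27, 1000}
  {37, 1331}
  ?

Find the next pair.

{47, 1728}

First part goes -23, -13, -3, 7, 17, 27, 37 → 47 (+10 each step).
For the second part, perfect cubes: 5³, 6³, 7³, …: 125, 216, 343, 512, 729, 1000, 1331 → 1728.
Combining the parts gives {47, 1728}.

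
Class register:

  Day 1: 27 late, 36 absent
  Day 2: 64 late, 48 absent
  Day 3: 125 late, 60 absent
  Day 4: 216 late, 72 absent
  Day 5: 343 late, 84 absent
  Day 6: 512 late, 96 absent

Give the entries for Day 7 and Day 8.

For the late, perfect cubes: 3³, 4³, 5³, …: 27, 64, 125, 216, 343, 512 → 729 → 1000.
Absent goes 36, 48, 60, 72, 84, 96 → 108 → 120 (+12 each step).
So the next two rows are 729 late, 108 absent and 1000 late, 120 absent.

729 late, 108 absent; 1000 late, 120 absent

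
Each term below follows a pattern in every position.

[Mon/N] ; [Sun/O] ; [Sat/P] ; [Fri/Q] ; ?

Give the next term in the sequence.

[Thu/R]

Day: runs backward through the weekdays Mon→Sun; Mon, Sun, Sat, Fri → Thu.
Letter goes N, O, P, Q → R (letters move forward 1 place in the alphabet).
Putting it together: [Thu/R].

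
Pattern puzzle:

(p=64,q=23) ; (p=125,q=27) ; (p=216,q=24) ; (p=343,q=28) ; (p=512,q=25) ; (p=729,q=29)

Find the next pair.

P: perfect cubes: 4³, 5³, 6³, …; 64, 125, 216, 343, 512, 729 → 1000.
Q goes 23, 27, 24, 28, 25, 29 → 26 (alternating steps +4, −3, +4, −3, …).
So the next pair is (p=1000,q=26).

(p=1000,q=26)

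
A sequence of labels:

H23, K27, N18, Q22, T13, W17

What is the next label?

Z8

Letter — letters move forward 3 places in the alphabet: H, K, N, Q, T, W → Z.
Second component: alternating steps +4, −9, +4, −9, …, so 23, 27, 18, 22, 13, 17 → 8.
Putting it together: Z8.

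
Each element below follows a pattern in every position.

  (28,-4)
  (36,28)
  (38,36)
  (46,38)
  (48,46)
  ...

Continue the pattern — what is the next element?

First entry — alternating steps +8, +2, +8, +2, …: 28, 36, 38, 46, 48 → 56.
Second entry goes -4, 28, 36, 38, 46 → 48 (always the previous value of the first entry).
Combining the parts gives (56,48).

(56,48)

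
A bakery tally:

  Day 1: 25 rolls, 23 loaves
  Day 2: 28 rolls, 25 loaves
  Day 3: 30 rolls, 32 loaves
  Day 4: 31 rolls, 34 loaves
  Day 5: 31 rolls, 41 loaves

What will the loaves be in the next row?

43

Rolls: differences are 3, 2, 1, … (decreasing by 1 each time); 25, 28, 30, 31, 31 → 30.
Loaves — alternating steps +2, +7, +2, +7, …: 23, 25, 32, 34, 41 → 43.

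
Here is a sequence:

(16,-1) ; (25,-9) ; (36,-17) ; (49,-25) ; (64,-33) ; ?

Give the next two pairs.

First value goes 16, 25, 36, 49, 64 → 81 → 100 (perfect squares: 4², 5², 6², …).
Second value — −8 each step: -1, -9, -17, -25, -33 → -41 → -49.
So the next two pairs are (81,-41) and (100,-49).

(81,-41), (100,-49)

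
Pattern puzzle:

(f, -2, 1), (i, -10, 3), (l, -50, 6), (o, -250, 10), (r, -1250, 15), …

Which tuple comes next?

(u, -6250, 21)

Letter goes f, i, l, o, r → u (letters move forward 3 places in the alphabet).
For the second slot, ×5 each step: -2, -10, -50, -250, -1250 → -6250.
Third slot — differences are 2, 3, 4, … (increasing by 1 each time): 1, 3, 6, 10, 15 → 21.
So the next tuple is (u, -6250, 21).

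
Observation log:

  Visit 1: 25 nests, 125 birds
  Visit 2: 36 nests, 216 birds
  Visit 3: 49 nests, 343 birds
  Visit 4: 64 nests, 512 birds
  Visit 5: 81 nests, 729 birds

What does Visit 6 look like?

Nests goes 25, 36, 49, 64, 81 → 100 (perfect squares: 5², 6², 7², …).
Birds: 125, 216, 343, 512, 729 → 1000 (perfect cubes: 5³, 6³, 7³, …).
Combining the parts gives 100 nests, 1000 birds.

100 nests, 1000 birds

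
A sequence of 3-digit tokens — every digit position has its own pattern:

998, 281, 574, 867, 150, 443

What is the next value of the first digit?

7

First digit goes 9, 2, 5, 8, 1, 4 → 7 (+3 each step, mod 10).
Second digit: −1 each step, mod 10, so 9, 8, 7, 6, 5, 4 → 3.
Third digit — +3 each step, mod 10: 8, 1, 4, 7, 0, 3 → 6.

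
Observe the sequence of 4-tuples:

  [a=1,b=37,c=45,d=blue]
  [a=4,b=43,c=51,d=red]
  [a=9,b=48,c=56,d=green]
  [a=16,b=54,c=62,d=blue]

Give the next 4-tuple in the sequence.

A — perfect squares: 1², 2², 3², …: 1, 4, 9, 16 → 25.
B: alternating steps +6, +5, +6, +5, …, so 37, 43, 48, 54 → 59.
C: always 8 more than the b; 45, 51, 56, 62 → 67.
D: repeats blue → red → green; blue, red, green, blue → red.
Combining the parts gives [a=25,b=59,c=67,d=red].

[a=25,b=59,c=67,d=red]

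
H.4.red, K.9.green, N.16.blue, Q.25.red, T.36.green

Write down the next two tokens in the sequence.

W.49.blue, Z.64.red

Letter goes H, K, N, Q, T → W → Z (letters move forward 3 places in the alphabet).
Second component goes 4, 9, 16, 25, 36 → 49 → 64 (perfect squares: 2², 3², 4², …).
Colour: repeats red → green → blue; red, green, blue, red, green → blue → red.
So the next two tokens are W.49.blue and Z.64.red.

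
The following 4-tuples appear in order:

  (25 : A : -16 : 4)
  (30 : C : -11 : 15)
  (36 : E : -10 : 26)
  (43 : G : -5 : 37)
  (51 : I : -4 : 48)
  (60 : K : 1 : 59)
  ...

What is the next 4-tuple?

(70 : M : 2 : 70)

First part: 25, 30, 36, 43, 51, 60 → 70 (differences are 5, 6, 7, … (increasing by 1 each time)).
Letter: A, C, E, G, I, K → M (letters move forward 2 places in the alphabet).
Third part: alternating steps +5, +1, +5, +1, …, so -16, -11, -10, -5, -4, 1 → 2.
Fourth part — +11 each step: 4, 15, 26, 37, 48, 59 → 70.
Combining the parts gives (70 : M : 2 : 70).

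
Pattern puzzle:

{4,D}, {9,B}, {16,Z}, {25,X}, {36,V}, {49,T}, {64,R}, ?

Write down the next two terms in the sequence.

{81,P}, {100,N}

For the first component, perfect squares: 2², 3², 4², …: 4, 9, 16, 25, 36, 49, 64 → 81 → 100.
Letter: D, B, Z, X, V, T, R → P → N (letters move back 2 places in the alphabet, wrapping A→Z).
So the next two terms are {81,P} and {100,N}.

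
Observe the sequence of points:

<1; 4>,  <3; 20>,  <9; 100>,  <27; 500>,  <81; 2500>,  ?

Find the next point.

<243; 12500>

First component: 1, 3, 9, 27, 81 → 243 (×3 each step).
Second component goes 4, 20, 100, 500, 2500 → 12500 (×5 each step).
So the next point is <243; 12500>.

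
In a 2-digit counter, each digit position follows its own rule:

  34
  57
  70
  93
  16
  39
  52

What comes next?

75

For the first digit, +2 each step, mod 10: 3, 5, 7, 9, 1, 3, 5 → 7.
Second digit goes 4, 7, 0, 3, 6, 9, 2 → 5 (+3 each step, mod 10).
Putting it together: 75.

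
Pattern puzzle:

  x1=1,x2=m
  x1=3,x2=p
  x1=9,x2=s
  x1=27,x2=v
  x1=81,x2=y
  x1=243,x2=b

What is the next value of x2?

e

X1: ×3 each step; 1, 3, 9, 27, 81, 243 → 729.
X2: letters move forward 3 places in the alphabet, wrapping Z→A, so m, p, s, v, y, b → e.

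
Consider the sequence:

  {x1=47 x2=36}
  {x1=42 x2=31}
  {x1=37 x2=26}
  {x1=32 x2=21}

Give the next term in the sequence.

{x1=27 x2=16}

X1: 47, 42, 37, 32 → 27 (−5 each step).
X2: −5 each step; 36, 31, 26, 21 → 16.
Putting it together: {x1=27 x2=16}.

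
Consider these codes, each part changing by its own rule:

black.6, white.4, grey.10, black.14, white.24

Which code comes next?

Shade: repeats black → white → grey; black, white, grey, black, white → grey.
Second component goes 6, 4, 10, 14, 24 → 38 (each term is the sum of the two before it).
Putting it together: grey.38.

grey.38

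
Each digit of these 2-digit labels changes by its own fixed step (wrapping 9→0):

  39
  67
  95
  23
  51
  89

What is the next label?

First digit goes 3, 6, 9, 2, 5, 8 → 1 (+3 each step, mod 10).
Second digit: −2 each step, mod 10; 9, 7, 5, 3, 1, 9 → 7.
Combining the parts gives 17.

17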